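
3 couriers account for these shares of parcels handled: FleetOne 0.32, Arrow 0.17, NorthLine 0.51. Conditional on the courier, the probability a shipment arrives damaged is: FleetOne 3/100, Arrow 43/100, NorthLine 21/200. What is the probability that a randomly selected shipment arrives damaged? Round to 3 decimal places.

0.136

Unnormalized posteriors (prior × likelihood):
  FleetOne: 0.32 × 0.03 = 0.0096
  Arrow: 0.17 × 0.43 = 0.0731
  NorthLine: 0.51 × 0.105 = 0.05355
P(damaged) = 0.0096 + 0.0731 + 0.05355 = 0.13625 → 0.136.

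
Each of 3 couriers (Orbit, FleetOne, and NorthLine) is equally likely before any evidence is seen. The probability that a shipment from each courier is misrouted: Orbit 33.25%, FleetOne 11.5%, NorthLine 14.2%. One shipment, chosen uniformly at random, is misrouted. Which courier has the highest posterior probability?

With a uniform prior (1/3 each), posterior ∝ likelihood:
  Orbit: 0.3325
  FleetOne: 0.115
  NorthLine: 0.142
Total = 0.5895.
Largest term belongs to Orbit, so Orbit is most probable.

Orbit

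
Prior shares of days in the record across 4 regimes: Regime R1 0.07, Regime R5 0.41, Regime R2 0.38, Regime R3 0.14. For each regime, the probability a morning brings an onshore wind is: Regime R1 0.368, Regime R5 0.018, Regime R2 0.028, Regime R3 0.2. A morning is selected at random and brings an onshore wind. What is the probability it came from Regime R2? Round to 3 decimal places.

0.148

Compute prior × likelihood for every hypothesis:
  Regime R1: 0.07 × 0.368 = 0.02576
  Regime R5: 0.41 × 0.018 = 0.00738
  Regime R2: 0.38 × 0.028 = 0.01064
  Regime R3: 0.14 × 0.2 = 0.028
Sum = 0.07178.
P(Regime R2 | evidence) = 0.01064 / 0.07178 ≈ 0.148.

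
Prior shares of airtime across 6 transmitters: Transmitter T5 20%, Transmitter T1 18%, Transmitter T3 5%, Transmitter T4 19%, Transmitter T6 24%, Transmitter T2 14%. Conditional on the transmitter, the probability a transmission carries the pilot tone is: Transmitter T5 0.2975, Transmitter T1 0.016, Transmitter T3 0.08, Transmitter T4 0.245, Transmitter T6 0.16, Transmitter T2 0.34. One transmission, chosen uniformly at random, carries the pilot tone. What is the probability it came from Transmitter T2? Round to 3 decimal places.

0.239

Compute prior × likelihood for every hypothesis:
  Transmitter T5: 0.2 × 0.2975 = 0.0595
  Transmitter T1: 0.18 × 0.016 = 0.00288
  Transmitter T3: 0.05 × 0.08 = 0.004
  Transmitter T4: 0.19 × 0.245 = 0.04655
  Transmitter T6: 0.24 × 0.16 = 0.0384
  Transmitter T2: 0.14 × 0.34 = 0.0476
Total = 0.19893.
P(Transmitter T2 | evidence) = 0.0476 / 0.19893 ≈ 0.239.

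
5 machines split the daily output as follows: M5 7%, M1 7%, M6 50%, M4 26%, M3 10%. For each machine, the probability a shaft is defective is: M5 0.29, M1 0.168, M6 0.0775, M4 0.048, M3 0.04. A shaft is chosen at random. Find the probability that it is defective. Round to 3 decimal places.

Compute prior × likelihood for every hypothesis:
  M5: 0.07 × 0.29 = 0.0203
  M1: 0.07 × 0.168 = 0.01176
  M6: 0.5 × 0.0775 = 0.03875
  M4: 0.26 × 0.048 = 0.01248
  M3: 0.1 × 0.04 = 0.004
P(defective) = 0.0203 + 0.01176 + 0.03875 + 0.01248 + 0.004 = 0.08729 → 0.087.

0.087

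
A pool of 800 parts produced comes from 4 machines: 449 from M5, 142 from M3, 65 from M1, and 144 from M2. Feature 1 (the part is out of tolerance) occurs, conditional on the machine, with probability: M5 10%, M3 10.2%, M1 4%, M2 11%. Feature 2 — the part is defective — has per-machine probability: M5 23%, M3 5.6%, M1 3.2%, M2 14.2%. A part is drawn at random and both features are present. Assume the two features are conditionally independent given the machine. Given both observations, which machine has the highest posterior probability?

M5

Unnormalized posteriors (prior × likelihood):
  M5: 0.56125 × 0.1 × 0.23 = 0.01290875
  M3: 0.1775 × 0.102 × 0.056 = 0.00101388
  M1: 0.08125 × 0.04 × 0.032 = 0.000104
  M2: 0.18 × 0.11 × 0.142 = 0.0028116
Total = 0.01683823.
Largest term belongs to M5, so M5 is most probable.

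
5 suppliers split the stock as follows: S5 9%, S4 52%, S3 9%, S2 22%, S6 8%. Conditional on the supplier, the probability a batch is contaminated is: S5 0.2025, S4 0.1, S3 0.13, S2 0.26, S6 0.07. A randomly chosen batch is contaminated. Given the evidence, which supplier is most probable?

S2

Prior × likelihood for each hypothesis:
  S5: 0.09 × 0.2025 = 0.018225
  S4: 0.52 × 0.1 = 0.052
  S3: 0.09 × 0.13 = 0.0117
  S2: 0.22 × 0.26 = 0.0572
  S6: 0.08 × 0.07 = 0.0056
Normalizing constant = 0.144725.
Largest term belongs to S2, so S2 is most probable.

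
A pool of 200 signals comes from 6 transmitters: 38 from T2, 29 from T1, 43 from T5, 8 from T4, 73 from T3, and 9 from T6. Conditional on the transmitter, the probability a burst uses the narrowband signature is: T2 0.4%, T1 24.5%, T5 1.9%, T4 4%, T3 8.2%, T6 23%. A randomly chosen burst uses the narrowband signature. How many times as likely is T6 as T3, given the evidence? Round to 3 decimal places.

0.346

Unnormalized posteriors (prior × likelihood):
  T2: 0.19 × 0.004 = 0.00076
  T1: 0.145 × 0.245 = 0.035525
  T5: 0.215 × 0.019 = 0.004085
  T4: 0.04 × 0.04 = 0.0016
  T3: 0.365 × 0.082 = 0.02993
  T6: 0.045 × 0.23 = 0.01035
Normalizing constant = 0.08225.
The ratio is 0.01035 / 0.02993 (the normalizer cancels) = 0.346.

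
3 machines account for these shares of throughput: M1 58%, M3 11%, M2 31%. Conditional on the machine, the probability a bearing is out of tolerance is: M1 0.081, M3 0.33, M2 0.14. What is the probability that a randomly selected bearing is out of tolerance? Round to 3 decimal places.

By Bayes' rule, posterior ∝ prior × likelihood:
  M1: 0.58 × 0.081 = 0.04698
  M3: 0.11 × 0.33 = 0.0363
  M2: 0.31 × 0.14 = 0.0434
P(oversize) = 0.04698 + 0.0363 + 0.0434 = 0.12668 → 0.127.

0.127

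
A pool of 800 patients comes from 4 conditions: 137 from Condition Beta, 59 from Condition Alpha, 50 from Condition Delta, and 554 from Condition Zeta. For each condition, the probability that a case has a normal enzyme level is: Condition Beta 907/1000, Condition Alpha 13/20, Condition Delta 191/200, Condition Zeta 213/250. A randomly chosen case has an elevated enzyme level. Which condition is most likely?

Condition Zeta

Taking complements, P(elevated | each) = Condition Beta 0.093, Condition Alpha 0.35, Condition Delta 0.045, Condition Zeta 0.148.
By Bayes' rule, posterior ∝ prior × likelihood:
  Condition Beta: 0.17125 × 0.093 = 0.01592625
  Condition Alpha: 0.07375 × 0.35 = 0.0258125
  Condition Delta: 0.0625 × 0.045 = 0.0028125
  Condition Zeta: 0.6925 × 0.148 = 0.10249
Sum = 0.14704125.
Largest term belongs to Condition Zeta, so Condition Zeta is most probable.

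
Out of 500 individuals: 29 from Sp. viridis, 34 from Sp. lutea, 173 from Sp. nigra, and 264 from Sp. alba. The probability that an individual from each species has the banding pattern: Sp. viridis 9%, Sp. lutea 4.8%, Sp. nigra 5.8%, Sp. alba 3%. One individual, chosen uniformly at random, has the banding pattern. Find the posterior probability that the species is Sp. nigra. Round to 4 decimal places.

Prior × likelihood for each hypothesis:
  Sp. viridis: 0.058 × 0.09 = 0.00522
  Sp. lutea: 0.068 × 0.048 = 0.003264
  Sp. nigra: 0.346 × 0.058 = 0.020068
  Sp. alba: 0.528 × 0.03 = 0.01584
Total = 0.044392.
P(Sp. nigra | evidence) = 0.020068 / 0.044392 ≈ 0.4521.

0.4521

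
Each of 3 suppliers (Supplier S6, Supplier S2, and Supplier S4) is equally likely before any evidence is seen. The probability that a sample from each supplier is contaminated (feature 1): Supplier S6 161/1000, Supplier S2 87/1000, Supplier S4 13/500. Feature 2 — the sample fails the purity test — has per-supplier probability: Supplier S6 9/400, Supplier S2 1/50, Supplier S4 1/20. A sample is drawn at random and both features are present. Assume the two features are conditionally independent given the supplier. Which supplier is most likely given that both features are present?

With a uniform prior (1/3 each), posterior ∝ likelihood:
  Supplier S6: 0.161 × 0.0225 = 0.0036225
  Supplier S2: 0.087 × 0.02 = 0.00174
  Supplier S4: 0.026 × 0.05 = 0.0013
Sum = 0.0066625.
Largest term belongs to Supplier S6, so Supplier S6 is most probable.

Supplier S6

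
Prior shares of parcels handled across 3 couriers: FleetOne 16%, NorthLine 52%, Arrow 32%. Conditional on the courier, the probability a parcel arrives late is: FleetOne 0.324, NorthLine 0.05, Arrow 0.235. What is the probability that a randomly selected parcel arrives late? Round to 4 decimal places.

Unnormalized posteriors (prior × likelihood):
  FleetOne: 0.16 × 0.324 = 0.05184
  NorthLine: 0.52 × 0.05 = 0.026
  Arrow: 0.32 × 0.235 = 0.0752
P(late) = 0.05184 + 0.026 + 0.0752 = 0.15304 → 0.1530.

0.1530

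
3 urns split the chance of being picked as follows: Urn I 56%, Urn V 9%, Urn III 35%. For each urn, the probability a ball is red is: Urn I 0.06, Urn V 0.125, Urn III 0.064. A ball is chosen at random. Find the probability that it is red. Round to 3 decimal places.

By Bayes' rule, posterior ∝ prior × likelihood:
  Urn I: 0.56 × 0.06 = 0.0336
  Urn V: 0.09 × 0.125 = 0.01125
  Urn III: 0.35 × 0.064 = 0.0224
P(red) = 0.0336 + 0.01125 + 0.0224 = 0.06725 → 0.067.

0.067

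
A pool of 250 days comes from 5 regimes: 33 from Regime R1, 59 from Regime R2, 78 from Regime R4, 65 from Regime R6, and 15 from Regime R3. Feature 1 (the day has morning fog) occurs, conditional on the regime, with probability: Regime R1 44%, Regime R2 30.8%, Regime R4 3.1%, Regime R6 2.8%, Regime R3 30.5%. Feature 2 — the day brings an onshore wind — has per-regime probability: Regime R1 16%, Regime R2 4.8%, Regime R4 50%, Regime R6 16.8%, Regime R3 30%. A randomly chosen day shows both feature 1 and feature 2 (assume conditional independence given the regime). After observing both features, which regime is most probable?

By Bayes' rule, posterior ∝ prior × likelihood:
  Regime R1: 0.132 × 0.44 × 0.16 = 0.0092928
  Regime R2: 0.236 × 0.308 × 0.048 = 0.003489024
  Regime R4: 0.312 × 0.031 × 0.5 = 0.004836
  Regime R6: 0.26 × 0.028 × 0.168 = 0.00122304
  Regime R3: 0.06 × 0.305 × 0.3 = 0.00549
Total = 0.024330864.
Largest term belongs to Regime R1, so Regime R1 is most probable.

Regime R1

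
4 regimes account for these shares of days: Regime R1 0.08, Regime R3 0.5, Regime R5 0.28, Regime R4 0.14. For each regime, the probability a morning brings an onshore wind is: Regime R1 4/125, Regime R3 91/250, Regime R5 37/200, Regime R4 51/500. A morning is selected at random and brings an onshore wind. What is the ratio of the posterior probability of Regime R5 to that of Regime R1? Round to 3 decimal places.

20.234

Compute prior × likelihood for every hypothesis:
  Regime R1: 0.08 × 0.032 = 0.00256
  Regime R3: 0.5 × 0.364 = 0.182
  Regime R5: 0.28 × 0.185 = 0.0518
  Regime R4: 0.14 × 0.102 = 0.01428
Total = 0.25064.
The ratio is 0.0518 / 0.00256 (the normalizer cancels) = 20.234.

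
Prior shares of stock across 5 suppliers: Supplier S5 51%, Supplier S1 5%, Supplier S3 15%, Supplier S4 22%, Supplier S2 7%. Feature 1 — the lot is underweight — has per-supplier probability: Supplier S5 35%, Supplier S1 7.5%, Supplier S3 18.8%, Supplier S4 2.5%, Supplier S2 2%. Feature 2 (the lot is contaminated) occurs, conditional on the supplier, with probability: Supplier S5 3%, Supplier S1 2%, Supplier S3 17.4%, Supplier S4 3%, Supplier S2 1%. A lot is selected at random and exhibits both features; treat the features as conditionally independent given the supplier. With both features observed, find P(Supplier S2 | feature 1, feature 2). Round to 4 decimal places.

0.0013

Prior × likelihood for each hypothesis:
  Supplier S5: 0.51 × 0.35 × 0.03 = 0.005355
  Supplier S1: 0.05 × 0.075 × 0.02 = 0.000075
  Supplier S3: 0.15 × 0.188 × 0.174 = 0.0049068
  Supplier S4: 0.22 × 0.025 × 0.03 = 0.000165
  Supplier S2: 0.07 × 0.02 × 0.01 = 0.000014
Normalizing constant = 0.0105158.
P(Supplier S2 | evidence) = 0.000014 / 0.0105158 ≈ 0.0013.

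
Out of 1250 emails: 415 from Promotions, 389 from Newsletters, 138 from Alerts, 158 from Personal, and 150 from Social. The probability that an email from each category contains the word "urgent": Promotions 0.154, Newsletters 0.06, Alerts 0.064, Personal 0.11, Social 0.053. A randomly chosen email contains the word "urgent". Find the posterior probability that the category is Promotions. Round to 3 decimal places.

0.526

Compute prior × likelihood for every hypothesis:
  Promotions: 0.332 × 0.154 = 0.051128
  Newsletters: 0.3112 × 0.06 = 0.018672
  Alerts: 0.1104 × 0.064 = 0.0070656
  Personal: 0.1264 × 0.11 = 0.013904
  Social: 0.12 × 0.053 = 0.00636
Sum = 0.0971296.
P(Promotions | evidence) = 0.051128 / 0.0971296 ≈ 0.526.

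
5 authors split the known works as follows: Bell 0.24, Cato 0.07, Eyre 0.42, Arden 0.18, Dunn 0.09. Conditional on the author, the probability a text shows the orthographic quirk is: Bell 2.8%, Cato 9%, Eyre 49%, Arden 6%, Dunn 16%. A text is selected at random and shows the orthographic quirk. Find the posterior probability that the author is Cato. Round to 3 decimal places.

0.026

Prior × likelihood for each hypothesis:
  Bell: 0.24 × 0.028 = 0.00672
  Cato: 0.07 × 0.09 = 0.0063
  Eyre: 0.42 × 0.49 = 0.2058
  Arden: 0.18 × 0.06 = 0.0108
  Dunn: 0.09 × 0.16 = 0.0144
Total = 0.24402.
P(Cato | evidence) = 0.0063 / 0.24402 ≈ 0.026.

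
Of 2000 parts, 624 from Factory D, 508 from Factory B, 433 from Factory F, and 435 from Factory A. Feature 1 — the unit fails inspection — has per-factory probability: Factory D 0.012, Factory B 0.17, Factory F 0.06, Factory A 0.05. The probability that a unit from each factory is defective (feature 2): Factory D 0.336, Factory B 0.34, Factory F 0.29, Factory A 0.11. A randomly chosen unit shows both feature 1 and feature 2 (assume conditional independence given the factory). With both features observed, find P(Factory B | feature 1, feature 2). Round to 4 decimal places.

0.7024

Prior × likelihood for each hypothesis:
  Factory D: 0.312 × 0.012 × 0.336 = 0.001257984
  Factory B: 0.254 × 0.17 × 0.34 = 0.0146812
  Factory F: 0.2165 × 0.06 × 0.29 = 0.0037671
  Factory A: 0.2175 × 0.05 × 0.11 = 0.00119625
Total = 0.020902534.
P(Factory B | evidence) = 0.0146812 / 0.020902534 ≈ 0.7024.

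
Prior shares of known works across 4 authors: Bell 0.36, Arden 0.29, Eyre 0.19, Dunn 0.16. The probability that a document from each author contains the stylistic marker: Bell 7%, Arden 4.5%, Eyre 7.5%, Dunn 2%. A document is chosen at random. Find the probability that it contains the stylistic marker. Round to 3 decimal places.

Prior × likelihood for each hypothesis:
  Bell: 0.36 × 0.07 = 0.0252
  Arden: 0.29 × 0.045 = 0.01305
  Eyre: 0.19 × 0.075 = 0.01425
  Dunn: 0.16 × 0.02 = 0.0032
P(marker) = 0.0252 + 0.01305 + 0.01425 + 0.0032 = 0.0557 → 0.056.

0.056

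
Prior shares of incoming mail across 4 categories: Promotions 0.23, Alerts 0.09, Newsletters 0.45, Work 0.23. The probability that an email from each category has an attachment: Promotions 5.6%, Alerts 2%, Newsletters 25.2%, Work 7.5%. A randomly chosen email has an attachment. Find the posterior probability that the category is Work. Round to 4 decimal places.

0.1187

Compute prior × likelihood for every hypothesis:
  Promotions: 0.23 × 0.056 = 0.01288
  Alerts: 0.09 × 0.02 = 0.0018
  Newsletters: 0.45 × 0.252 = 0.1134
  Work: 0.23 × 0.075 = 0.01725
Sum = 0.14533.
P(Work | evidence) = 0.01725 / 0.14533 ≈ 0.1187.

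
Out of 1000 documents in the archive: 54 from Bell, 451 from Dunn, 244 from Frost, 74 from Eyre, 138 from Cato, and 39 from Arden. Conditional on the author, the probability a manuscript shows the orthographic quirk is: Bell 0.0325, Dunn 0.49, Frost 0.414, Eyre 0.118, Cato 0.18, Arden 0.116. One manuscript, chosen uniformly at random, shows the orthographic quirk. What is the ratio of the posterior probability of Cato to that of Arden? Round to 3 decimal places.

5.491

By Bayes' rule, posterior ∝ prior × likelihood:
  Bell: 0.054 × 0.0325 = 0.001755
  Dunn: 0.451 × 0.49 = 0.22099
  Frost: 0.244 × 0.414 = 0.101016
  Eyre: 0.074 × 0.118 = 0.008732
  Cato: 0.138 × 0.18 = 0.02484
  Arden: 0.039 × 0.116 = 0.004524
Total = 0.361857.
The ratio is 0.02484 / 0.004524 (the normalizer cancels) = 5.491.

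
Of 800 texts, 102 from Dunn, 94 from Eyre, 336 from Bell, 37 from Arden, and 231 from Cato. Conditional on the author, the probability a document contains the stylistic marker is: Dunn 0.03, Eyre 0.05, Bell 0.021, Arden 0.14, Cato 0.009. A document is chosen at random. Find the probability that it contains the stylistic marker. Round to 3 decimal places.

0.028

Prior × likelihood for each hypothesis:
  Dunn: 0.1275 × 0.03 = 0.003825
  Eyre: 0.1175 × 0.05 = 0.005875
  Bell: 0.42 × 0.021 = 0.00882
  Arden: 0.04625 × 0.14 = 0.006475
  Cato: 0.28875 × 0.009 = 0.00259875
P(marker) = 0.003825 + 0.005875 + 0.00882 + 0.006475 + 0.00259875 = 0.02759375 → 0.028.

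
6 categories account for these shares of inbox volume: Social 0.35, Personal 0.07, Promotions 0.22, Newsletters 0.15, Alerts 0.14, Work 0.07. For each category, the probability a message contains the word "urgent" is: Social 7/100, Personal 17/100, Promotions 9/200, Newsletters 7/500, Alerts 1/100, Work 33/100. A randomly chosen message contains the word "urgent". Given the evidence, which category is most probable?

By Bayes' rule, posterior ∝ prior × likelihood:
  Social: 0.35 × 0.07 = 0.0245
  Personal: 0.07 × 0.17 = 0.0119
  Promotions: 0.22 × 0.045 = 0.0099
  Newsletters: 0.15 × 0.014 = 0.0021
  Alerts: 0.14 × 0.01 = 0.0014
  Work: 0.07 × 0.33 = 0.0231
Normalizing constant = 0.0729.
Largest term belongs to Social, so Social is most probable.

Social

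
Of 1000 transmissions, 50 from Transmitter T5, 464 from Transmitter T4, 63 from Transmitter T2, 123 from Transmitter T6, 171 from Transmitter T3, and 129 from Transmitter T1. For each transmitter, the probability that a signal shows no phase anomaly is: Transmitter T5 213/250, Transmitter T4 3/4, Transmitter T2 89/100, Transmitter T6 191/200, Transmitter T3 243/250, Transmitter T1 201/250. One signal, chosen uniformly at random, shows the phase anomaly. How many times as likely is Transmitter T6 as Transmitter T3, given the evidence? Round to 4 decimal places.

1.1560

Taking complements, P(anomaly | each) = Transmitter T5 0.148, Transmitter T4 0.25, Transmitter T2 0.11, Transmitter T6 0.045, Transmitter T3 0.028, Transmitter T1 0.196.
Prior × likelihood for each hypothesis:
  Transmitter T5: 0.05 × 0.148 = 0.0074
  Transmitter T4: 0.464 × 0.25 = 0.116
  Transmitter T2: 0.063 × 0.11 = 0.00693
  Transmitter T6: 0.123 × 0.045 = 0.005535
  Transmitter T3: 0.171 × 0.028 = 0.004788
  Transmitter T1: 0.129 × 0.196 = 0.025284
Normalizing constant = 0.165937.
The ratio is 0.005535 / 0.004788 (the normalizer cancels) = 1.1560.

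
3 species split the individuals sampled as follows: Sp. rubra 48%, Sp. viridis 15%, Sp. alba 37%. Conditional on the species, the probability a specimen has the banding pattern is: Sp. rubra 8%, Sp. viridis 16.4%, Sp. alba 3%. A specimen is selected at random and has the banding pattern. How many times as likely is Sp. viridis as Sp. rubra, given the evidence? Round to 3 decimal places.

0.641

Compute prior × likelihood for every hypothesis:
  Sp. rubra: 0.48 × 0.08 = 0.0384
  Sp. viridis: 0.15 × 0.164 = 0.0246
  Sp. alba: 0.37 × 0.03 = 0.0111
Total = 0.0741.
The ratio is 0.0246 / 0.0384 (the normalizer cancels) = 0.641.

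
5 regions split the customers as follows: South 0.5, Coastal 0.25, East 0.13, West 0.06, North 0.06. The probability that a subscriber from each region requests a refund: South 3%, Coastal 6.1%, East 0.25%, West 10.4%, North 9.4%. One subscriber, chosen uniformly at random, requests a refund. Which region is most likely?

Coastal

Compute prior × likelihood for every hypothesis:
  South: 0.5 × 0.03 = 0.015
  Coastal: 0.25 × 0.061 = 0.01525
  East: 0.13 × 0.0025 = 0.000325
  West: 0.06 × 0.104 = 0.00624
  North: 0.06 × 0.094 = 0.00564
Normalizing constant = 0.042455.
Largest term belongs to Coastal, so Coastal is most probable.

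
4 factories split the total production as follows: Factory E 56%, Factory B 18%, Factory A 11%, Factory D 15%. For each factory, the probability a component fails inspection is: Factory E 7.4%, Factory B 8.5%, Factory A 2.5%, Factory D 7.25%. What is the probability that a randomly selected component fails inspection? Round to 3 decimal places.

0.070

By Bayes' rule, posterior ∝ prior × likelihood:
  Factory E: 0.56 × 0.074 = 0.04144
  Factory B: 0.18 × 0.085 = 0.0153
  Factory A: 0.11 × 0.025 = 0.00275
  Factory D: 0.15 × 0.0725 = 0.010875
P(nonconforming) = 0.04144 + 0.0153 + 0.00275 + 0.010875 = 0.070365 → 0.070.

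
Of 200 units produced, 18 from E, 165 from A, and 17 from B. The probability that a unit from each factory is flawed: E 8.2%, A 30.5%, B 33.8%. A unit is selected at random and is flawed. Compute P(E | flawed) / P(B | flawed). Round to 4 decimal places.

0.2569

Unnormalized posteriors (prior × likelihood):
  E: 0.09 × 0.082 = 0.00738
  A: 0.825 × 0.305 = 0.251625
  B: 0.085 × 0.338 = 0.02873
Sum = 0.287735.
The ratio is 0.00738 / 0.02873 (the normalizer cancels) = 0.2569.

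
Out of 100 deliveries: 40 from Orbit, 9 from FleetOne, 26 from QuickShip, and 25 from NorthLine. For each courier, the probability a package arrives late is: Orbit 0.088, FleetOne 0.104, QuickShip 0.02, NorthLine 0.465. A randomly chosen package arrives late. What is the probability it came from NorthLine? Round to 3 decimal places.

Compute prior × likelihood for every hypothesis:
  Orbit: 0.4 × 0.088 = 0.0352
  FleetOne: 0.09 × 0.104 = 0.00936
  QuickShip: 0.26 × 0.02 = 0.0052
  NorthLine: 0.25 × 0.465 = 0.11625
Total = 0.16601.
P(NorthLine | evidence) = 0.11625 / 0.16601 ≈ 0.700.

0.700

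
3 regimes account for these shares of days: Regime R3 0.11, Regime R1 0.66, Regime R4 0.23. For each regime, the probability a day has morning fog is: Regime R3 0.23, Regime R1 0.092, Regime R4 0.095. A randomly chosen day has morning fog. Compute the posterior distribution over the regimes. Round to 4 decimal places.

Regime R3 0.2345, Regime R1 0.5629, Regime R4 0.2026

Unnormalized posteriors (prior × likelihood):
  Regime R3: 0.11 × 0.23 = 0.0253
  Regime R1: 0.66 × 0.092 = 0.06072
  Regime R4: 0.23 × 0.095 = 0.02185
Sum = 0.10787.
P(Regime R3 | fog) = 0.0253/0.10787 ≈ 0.2345
P(Regime R1 | fog) = 0.06072/0.10787 ≈ 0.5629
P(Regime R4 | fog) = 0.02185/0.10787 ≈ 0.2026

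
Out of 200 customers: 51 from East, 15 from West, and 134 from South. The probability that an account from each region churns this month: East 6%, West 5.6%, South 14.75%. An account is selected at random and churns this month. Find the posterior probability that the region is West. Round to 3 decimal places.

Prior × likelihood for each hypothesis:
  East: 0.255 × 0.06 = 0.0153
  West: 0.075 × 0.056 = 0.0042
  South: 0.67 × 0.1475 = 0.098825
Normalizing constant = 0.118325.
P(West | evidence) = 0.0042 / 0.118325 ≈ 0.035.

0.035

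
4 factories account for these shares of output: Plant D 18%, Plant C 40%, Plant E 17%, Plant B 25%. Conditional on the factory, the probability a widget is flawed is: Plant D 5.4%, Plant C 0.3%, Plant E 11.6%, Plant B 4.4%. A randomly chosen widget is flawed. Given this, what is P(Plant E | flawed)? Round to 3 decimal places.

0.474

Prior × likelihood for each hypothesis:
  Plant D: 0.18 × 0.054 = 0.00972
  Plant C: 0.4 × 0.003 = 0.0012
  Plant E: 0.17 × 0.116 = 0.01972
  Plant B: 0.25 × 0.044 = 0.011
Total = 0.04164.
P(Plant E | evidence) = 0.01972 / 0.04164 ≈ 0.474.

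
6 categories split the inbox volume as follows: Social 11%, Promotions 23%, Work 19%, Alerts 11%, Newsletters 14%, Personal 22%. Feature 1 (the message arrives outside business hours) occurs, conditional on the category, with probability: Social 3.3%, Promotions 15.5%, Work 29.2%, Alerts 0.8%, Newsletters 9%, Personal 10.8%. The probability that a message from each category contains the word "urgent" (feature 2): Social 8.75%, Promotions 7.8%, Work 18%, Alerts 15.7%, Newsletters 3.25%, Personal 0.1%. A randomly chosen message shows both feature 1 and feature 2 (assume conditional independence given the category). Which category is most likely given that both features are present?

By Bayes' rule, posterior ∝ prior × likelihood:
  Social: 0.11 × 0.033 × 0.0875 = 0.000317625
  Promotions: 0.23 × 0.155 × 0.078 = 0.0027807
  Work: 0.19 × 0.292 × 0.18 = 0.0099864
  Alerts: 0.11 × 0.008 × 0.157 = 0.00013816
  Newsletters: 0.14 × 0.09 × 0.0325 = 0.0004095
  Personal: 0.22 × 0.108 × 0.001 = 0.00002376
Sum = 0.013656145.
Largest term belongs to Work, so Work is most probable.

Work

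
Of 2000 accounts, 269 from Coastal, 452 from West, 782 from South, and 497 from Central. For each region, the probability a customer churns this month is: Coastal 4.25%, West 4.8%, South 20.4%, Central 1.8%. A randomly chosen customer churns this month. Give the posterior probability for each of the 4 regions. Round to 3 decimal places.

By Bayes' rule, posterior ∝ prior × likelihood:
  Coastal: 0.1345 × 0.0425 = 0.00571625
  West: 0.226 × 0.048 = 0.010848
  South: 0.391 × 0.204 = 0.079764
  Central: 0.2485 × 0.018 = 0.004473
Normalizing constant = 0.10080125.
P(Coastal | churn) = 0.00571625/0.10080125 ≈ 0.057
P(West | churn) = 0.010848/0.10080125 ≈ 0.108
P(South | churn) = 0.079764/0.10080125 ≈ 0.791
P(Central | churn) = 0.004473/0.10080125 ≈ 0.044
(Check: 0.057+0.108+0.791+0.044 = 1.000.)

Coastal 0.057, West 0.108, South 0.791, Central 0.044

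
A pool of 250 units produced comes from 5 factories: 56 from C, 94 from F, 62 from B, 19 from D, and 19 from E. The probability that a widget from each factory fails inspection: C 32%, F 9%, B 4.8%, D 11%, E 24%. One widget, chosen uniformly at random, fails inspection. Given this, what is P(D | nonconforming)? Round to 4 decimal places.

0.0580

By Bayes' rule, posterior ∝ prior × likelihood:
  C: 0.224 × 0.32 = 0.07168
  F: 0.376 × 0.09 = 0.03384
  B: 0.248 × 0.048 = 0.011904
  D: 0.076 × 0.11 = 0.00836
  E: 0.076 × 0.24 = 0.01824
Normalizing constant = 0.144024.
P(D | evidence) = 0.00836 / 0.144024 ≈ 0.0580.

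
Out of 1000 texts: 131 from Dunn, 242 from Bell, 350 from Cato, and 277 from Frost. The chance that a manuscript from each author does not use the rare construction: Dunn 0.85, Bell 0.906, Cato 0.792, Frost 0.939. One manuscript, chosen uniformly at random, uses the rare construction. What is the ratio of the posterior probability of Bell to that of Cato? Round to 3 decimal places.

Taking complements, P(rare-form | each) = Dunn 0.15, Bell 0.094, Cato 0.208, Frost 0.061.
Unnormalized posteriors (prior × likelihood):
  Dunn: 0.131 × 0.15 = 0.01965
  Bell: 0.242 × 0.094 = 0.022748
  Cato: 0.35 × 0.208 = 0.0728
  Frost: 0.277 × 0.061 = 0.016897
Total = 0.132095.
The ratio is 0.022748 / 0.0728 (the normalizer cancels) = 0.312.

0.312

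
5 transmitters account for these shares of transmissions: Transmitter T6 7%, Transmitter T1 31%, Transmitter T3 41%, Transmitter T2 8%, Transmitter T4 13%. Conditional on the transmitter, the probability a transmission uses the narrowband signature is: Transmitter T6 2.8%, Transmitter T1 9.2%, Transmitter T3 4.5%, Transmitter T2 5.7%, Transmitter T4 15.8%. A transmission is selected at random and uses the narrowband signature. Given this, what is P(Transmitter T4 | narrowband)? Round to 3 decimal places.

Unnormalized posteriors (prior × likelihood):
  Transmitter T6: 0.07 × 0.028 = 0.00196
  Transmitter T1: 0.31 × 0.092 = 0.02852
  Transmitter T3: 0.41 × 0.045 = 0.01845
  Transmitter T2: 0.08 × 0.057 = 0.00456
  Transmitter T4: 0.13 × 0.158 = 0.02054
Total = 0.07403.
P(Transmitter T4 | evidence) = 0.02054 / 0.07403 ≈ 0.277.

0.277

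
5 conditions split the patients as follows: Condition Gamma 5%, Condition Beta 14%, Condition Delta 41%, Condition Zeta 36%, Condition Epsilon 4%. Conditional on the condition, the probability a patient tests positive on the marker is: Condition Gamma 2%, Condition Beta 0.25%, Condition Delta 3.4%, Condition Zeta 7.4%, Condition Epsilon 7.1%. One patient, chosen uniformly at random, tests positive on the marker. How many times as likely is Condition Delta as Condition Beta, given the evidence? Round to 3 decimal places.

39.829

Compute prior × likelihood for every hypothesis:
  Condition Gamma: 0.05 × 0.02 = 0.001
  Condition Beta: 0.14 × 0.0025 = 0.00035
  Condition Delta: 0.41 × 0.034 = 0.01394
  Condition Zeta: 0.36 × 0.074 = 0.02664
  Condition Epsilon: 0.04 × 0.071 = 0.00284
Sum = 0.04477.
The ratio is 0.01394 / 0.00035 (the normalizer cancels) = 39.829.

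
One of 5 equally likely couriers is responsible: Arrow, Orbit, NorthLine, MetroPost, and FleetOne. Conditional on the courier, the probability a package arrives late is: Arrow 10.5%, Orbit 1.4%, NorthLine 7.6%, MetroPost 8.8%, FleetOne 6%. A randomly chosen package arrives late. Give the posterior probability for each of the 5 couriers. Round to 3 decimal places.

With a uniform prior (1/5 each), posterior ∝ likelihood:
  Arrow: 0.105
  Orbit: 0.014
  NorthLine: 0.076
  MetroPost: 0.088
  FleetOne: 0.06
Total = 0.343.
P(Arrow | late) = 0.105/0.343 ≈ 0.306
P(Orbit | late) = 0.014/0.343 ≈ 0.041
P(NorthLine | late) = 0.076/0.343 ≈ 0.222
P(MetroPost | late) = 0.088/0.343 ≈ 0.257
P(FleetOne | late) = 0.06/0.343 ≈ 0.175
(Check: 0.306+0.041+0.222+0.257+0.175 = 1.001.)

Arrow 0.306, Orbit 0.041, NorthLine 0.222, MetroPost 0.257, FleetOne 0.175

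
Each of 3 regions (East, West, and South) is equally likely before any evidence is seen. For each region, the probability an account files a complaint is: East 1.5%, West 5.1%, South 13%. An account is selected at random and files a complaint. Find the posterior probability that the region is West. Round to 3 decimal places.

0.260

Since the prior is uniform, the posterior is proportional to the likelihood:
  East: 0.015
  West: 0.051
  South: 0.13
Total = 0.196.
P(West | evidence) = 0.051 / 0.196 ≈ 0.260.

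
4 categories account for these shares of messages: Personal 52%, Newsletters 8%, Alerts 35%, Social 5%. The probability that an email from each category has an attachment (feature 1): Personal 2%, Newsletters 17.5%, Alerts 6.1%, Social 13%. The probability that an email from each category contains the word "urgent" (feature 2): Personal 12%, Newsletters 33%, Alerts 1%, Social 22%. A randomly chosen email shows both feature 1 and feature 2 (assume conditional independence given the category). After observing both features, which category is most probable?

Newsletters

Unnormalized posteriors (prior × likelihood):
  Personal: 0.52 × 0.02 × 0.12 = 0.001248
  Newsletters: 0.08 × 0.175 × 0.33 = 0.00462
  Alerts: 0.35 × 0.061 × 0.01 = 0.0002135
  Social: 0.05 × 0.13 × 0.22 = 0.00143
Normalizing constant = 0.0075115.
Largest term belongs to Newsletters, so Newsletters is most probable.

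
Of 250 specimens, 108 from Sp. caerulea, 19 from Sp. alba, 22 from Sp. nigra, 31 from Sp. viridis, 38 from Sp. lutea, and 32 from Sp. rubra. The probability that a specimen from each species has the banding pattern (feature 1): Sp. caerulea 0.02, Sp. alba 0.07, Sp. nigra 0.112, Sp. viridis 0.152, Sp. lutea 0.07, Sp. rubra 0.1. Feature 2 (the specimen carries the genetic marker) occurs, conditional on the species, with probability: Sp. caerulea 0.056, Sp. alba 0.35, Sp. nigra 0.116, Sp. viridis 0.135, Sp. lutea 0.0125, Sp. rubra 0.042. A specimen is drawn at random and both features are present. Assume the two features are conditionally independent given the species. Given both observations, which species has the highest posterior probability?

Sp. viridis

By Bayes' rule, posterior ∝ prior × likelihood:
  Sp. caerulea: 0.432 × 0.02 × 0.056 = 0.00048384
  Sp. alba: 0.076 × 0.07 × 0.35 = 0.001862
  Sp. nigra: 0.088 × 0.112 × 0.116 = 0.001143296
  Sp. viridis: 0.124 × 0.152 × 0.135 = 0.00254448
  Sp. lutea: 0.152 × 0.07 × 0.0125 = 0.000133
  Sp. rubra: 0.128 × 0.1 × 0.042 = 0.0005376
Total = 0.006704216.
Largest term belongs to Sp. viridis, so Sp. viridis is most probable.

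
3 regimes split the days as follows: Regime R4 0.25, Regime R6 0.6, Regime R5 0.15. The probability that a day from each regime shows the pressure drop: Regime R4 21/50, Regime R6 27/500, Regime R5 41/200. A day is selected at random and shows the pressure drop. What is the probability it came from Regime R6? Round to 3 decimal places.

Prior × likelihood for each hypothesis:
  Regime R4: 0.25 × 0.42 = 0.105
  Regime R6: 0.6 × 0.054 = 0.0324
  Regime R5: 0.15 × 0.205 = 0.03075
Sum = 0.16815.
P(Regime R6 | evidence) = 0.0324 / 0.16815 ≈ 0.193.

0.193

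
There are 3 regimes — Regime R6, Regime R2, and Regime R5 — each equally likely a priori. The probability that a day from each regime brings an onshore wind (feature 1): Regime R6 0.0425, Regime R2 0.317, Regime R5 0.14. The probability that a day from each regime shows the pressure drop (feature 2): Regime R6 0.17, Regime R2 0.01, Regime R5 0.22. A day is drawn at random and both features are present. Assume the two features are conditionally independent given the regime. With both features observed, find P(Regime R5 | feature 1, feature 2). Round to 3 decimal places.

0.748

With a uniform prior (1/3 each), posterior ∝ likelihood:
  Regime R6: 0.0425 × 0.17 = 0.007225
  Regime R2: 0.317 × 0.01 = 0.00317
  Regime R5: 0.14 × 0.22 = 0.0308
Total = 0.041195.
P(Regime R5 | evidence) = 0.0308 / 0.041195 ≈ 0.748.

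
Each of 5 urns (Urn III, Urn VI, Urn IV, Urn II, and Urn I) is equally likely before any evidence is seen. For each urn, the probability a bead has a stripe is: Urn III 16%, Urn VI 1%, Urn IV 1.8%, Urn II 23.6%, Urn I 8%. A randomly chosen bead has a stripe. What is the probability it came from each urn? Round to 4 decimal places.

With a uniform prior (1/5 each), posterior ∝ likelihood:
  Urn III: 0.16
  Urn VI: 0.01
  Urn IV: 0.018
  Urn II: 0.236
  Urn I: 0.08
Total = 0.504.
P(Urn III | striped) = 0.16/0.504 ≈ 0.3175
P(Urn VI | striped) = 0.01/0.504 ≈ 0.0198
P(Urn IV | striped) = 0.018/0.504 ≈ 0.0357
P(Urn II | striped) = 0.236/0.504 ≈ 0.4683
P(Urn I | striped) = 0.08/0.504 ≈ 0.1587
(Check: 0.3175+0.0198+0.0357+0.4683+0.1587 = 1.0000.)

Urn III 0.3175, Urn VI 0.0198, Urn IV 0.0357, Urn II 0.4683, Urn I 0.1587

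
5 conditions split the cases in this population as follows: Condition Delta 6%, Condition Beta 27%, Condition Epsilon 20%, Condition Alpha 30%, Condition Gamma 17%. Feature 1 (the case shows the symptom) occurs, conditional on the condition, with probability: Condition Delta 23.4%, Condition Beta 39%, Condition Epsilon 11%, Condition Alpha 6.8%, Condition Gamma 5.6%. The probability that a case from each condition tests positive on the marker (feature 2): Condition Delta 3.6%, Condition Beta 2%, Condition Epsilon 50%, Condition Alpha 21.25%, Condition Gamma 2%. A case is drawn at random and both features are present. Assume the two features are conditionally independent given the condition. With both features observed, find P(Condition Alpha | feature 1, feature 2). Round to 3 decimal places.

0.239

Compute prior × likelihood for every hypothesis:
  Condition Delta: 0.06 × 0.234 × 0.036 = 0.00050544
  Condition Beta: 0.27 × 0.39 × 0.02 = 0.002106
  Condition Epsilon: 0.2 × 0.11 × 0.5 = 0.011
  Condition Alpha: 0.3 × 0.068 × 0.2125 = 0.004335
  Condition Gamma: 0.17 × 0.056 × 0.02 = 0.0001904
Sum = 0.01813684.
P(Condition Alpha | evidence) = 0.004335 / 0.01813684 ≈ 0.239.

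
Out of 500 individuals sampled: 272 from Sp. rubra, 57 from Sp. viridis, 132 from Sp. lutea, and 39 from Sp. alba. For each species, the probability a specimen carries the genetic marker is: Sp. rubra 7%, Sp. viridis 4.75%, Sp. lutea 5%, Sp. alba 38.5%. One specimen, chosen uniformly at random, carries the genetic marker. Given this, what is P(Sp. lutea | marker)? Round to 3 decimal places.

0.152

Compute prior × likelihood for every hypothesis:
  Sp. rubra: 0.544 × 0.07 = 0.03808
  Sp. viridis: 0.114 × 0.0475 = 0.005415
  Sp. lutea: 0.264 × 0.05 = 0.0132
  Sp. alba: 0.078 × 0.385 = 0.03003
Total = 0.086725.
P(Sp. lutea | evidence) = 0.0132 / 0.086725 ≈ 0.152.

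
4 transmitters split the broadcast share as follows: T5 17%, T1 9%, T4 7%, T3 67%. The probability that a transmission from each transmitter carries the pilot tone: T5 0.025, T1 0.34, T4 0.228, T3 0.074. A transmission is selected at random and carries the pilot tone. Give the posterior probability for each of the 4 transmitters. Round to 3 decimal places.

T5 0.042, T1 0.305, T4 0.159, T3 0.494

Compute prior × likelihood for every hypothesis:
  T5: 0.17 × 0.025 = 0.00425
  T1: 0.09 × 0.34 = 0.0306
  T4: 0.07 × 0.228 = 0.01596
  T3: 0.67 × 0.074 = 0.04958
Normalizing constant = 0.10039.
P(T5 | pilot) = 0.00425/0.10039 ≈ 0.042
P(T1 | pilot) = 0.0306/0.10039 ≈ 0.305
P(T4 | pilot) = 0.01596/0.10039 ≈ 0.159
P(T3 | pilot) = 0.04958/0.10039 ≈ 0.494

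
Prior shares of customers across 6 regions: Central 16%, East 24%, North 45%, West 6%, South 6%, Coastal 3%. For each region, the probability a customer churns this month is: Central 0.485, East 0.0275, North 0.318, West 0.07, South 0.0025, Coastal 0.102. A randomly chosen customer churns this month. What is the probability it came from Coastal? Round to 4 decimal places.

0.0130

Unnormalized posteriors (prior × likelihood):
  Central: 0.16 × 0.485 = 0.0776
  East: 0.24 × 0.0275 = 0.0066
  North: 0.45 × 0.318 = 0.1431
  West: 0.06 × 0.07 = 0.0042
  South: 0.06 × 0.0025 = 0.00015
  Coastal: 0.03 × 0.102 = 0.00306
Sum = 0.23471.
P(Coastal | evidence) = 0.00306 / 0.23471 ≈ 0.0130.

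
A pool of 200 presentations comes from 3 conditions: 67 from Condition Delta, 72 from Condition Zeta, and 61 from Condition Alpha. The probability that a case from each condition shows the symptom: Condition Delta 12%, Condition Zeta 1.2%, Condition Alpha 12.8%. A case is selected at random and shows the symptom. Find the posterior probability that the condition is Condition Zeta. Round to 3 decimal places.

0.052

Prior × likelihood for each hypothesis:
  Condition Delta: 0.335 × 0.12 = 0.0402
  Condition Zeta: 0.36 × 0.012 = 0.00432
  Condition Alpha: 0.305 × 0.128 = 0.03904
Total = 0.08356.
P(Condition Zeta | evidence) = 0.00432 / 0.08356 ≈ 0.052.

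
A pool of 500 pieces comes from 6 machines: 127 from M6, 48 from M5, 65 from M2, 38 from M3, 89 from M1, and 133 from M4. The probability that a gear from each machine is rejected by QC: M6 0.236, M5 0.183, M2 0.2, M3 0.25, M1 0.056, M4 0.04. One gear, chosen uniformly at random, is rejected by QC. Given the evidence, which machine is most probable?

Unnormalized posteriors (prior × likelihood):
  M6: 0.254 × 0.236 = 0.059944
  M5: 0.096 × 0.183 = 0.017568
  M2: 0.13 × 0.2 = 0.026
  M3: 0.076 × 0.25 = 0.019
  M1: 0.178 × 0.056 = 0.009968
  M4: 0.266 × 0.04 = 0.01064
Sum = 0.14312.
Largest term belongs to M6, so M6 is most probable.

M6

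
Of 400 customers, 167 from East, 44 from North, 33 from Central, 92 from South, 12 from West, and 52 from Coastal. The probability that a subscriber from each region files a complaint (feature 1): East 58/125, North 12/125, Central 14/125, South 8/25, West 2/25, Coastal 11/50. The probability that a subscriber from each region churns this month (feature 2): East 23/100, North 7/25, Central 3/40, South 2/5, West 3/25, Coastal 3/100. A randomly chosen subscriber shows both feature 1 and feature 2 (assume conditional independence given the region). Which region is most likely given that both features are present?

Compute prior × likelihood for every hypothesis:
  East: 0.4175 × 0.464 × 0.23 = 0.0445556
  North: 0.11 × 0.096 × 0.28 = 0.0029568
  Central: 0.0825 × 0.112 × 0.075 = 0.000693
  South: 0.23 × 0.32 × 0.4 = 0.02944
  West: 0.03 × 0.08 × 0.12 = 0.000288
  Coastal: 0.13 × 0.22 × 0.03 = 0.000858
Sum = 0.0787914.
Largest term belongs to East, so East is most probable.

East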